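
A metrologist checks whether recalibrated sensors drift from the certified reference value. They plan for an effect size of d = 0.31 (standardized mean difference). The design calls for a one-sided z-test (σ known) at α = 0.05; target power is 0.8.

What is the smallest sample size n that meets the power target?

For power 0.8 need Φ(δ − z_{0.05}) = 0.8, so δ = z_{0.05} + z_{0.20} = 1.645 + 0.842 = 2.486.
δ = d·√n ⇒ n = (δ/d)² = (2.486 / 0.31)² = 64.33.
Rounding up, n = 65.

n = 65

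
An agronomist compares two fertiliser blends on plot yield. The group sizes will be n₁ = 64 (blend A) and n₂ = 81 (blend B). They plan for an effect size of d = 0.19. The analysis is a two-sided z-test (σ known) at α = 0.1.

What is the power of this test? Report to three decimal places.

Noncentrality parameter: δ = d / √(1/n₁ + 1/n₂) = 0.19 / √(1/64 + 1/81) = 1.1361
Critical value for a two-sided test at α = 0.1: z_{α/2} = 1.645.
Power = Φ(δ − 1.645) + Φ(−δ − 1.645) = Φ(-0.509) + Φ(-2.781) = 0.3054 + 0.0027 = 0.3082.

Power ≈ 0.308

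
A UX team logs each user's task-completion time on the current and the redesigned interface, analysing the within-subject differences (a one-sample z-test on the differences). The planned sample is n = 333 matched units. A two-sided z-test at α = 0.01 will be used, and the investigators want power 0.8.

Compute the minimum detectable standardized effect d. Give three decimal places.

Need Φ(δ − 2.576) = 0.8, so δ = 2.576 + 0.842 = 3.417.
(The second rejection-region term Φ(−δ − z_{α/2}) is negligible and dropped.)
δ = d·√n ⇒ d = δ/√n = 3.417/√333 = 0.1873.

d ≈ 0.187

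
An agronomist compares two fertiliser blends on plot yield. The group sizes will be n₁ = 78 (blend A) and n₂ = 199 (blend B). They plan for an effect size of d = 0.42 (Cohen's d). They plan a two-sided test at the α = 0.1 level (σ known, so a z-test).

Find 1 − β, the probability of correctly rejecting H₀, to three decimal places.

Power ≈ 0.933

Noncentrality parameter: δ = d / √(1/n₁ + 1/n₂) = 0.42 / √(1/78 + 1/199) = 3.1440
Two-sided α = 0.1 → critical value z_{0.05} = 1.645.
Power = Φ(δ − 1.645) + Φ(−δ − 1.645) = Φ(1.499) + Φ(-4.789) = 0.9331 + 0.0000 = 0.9331.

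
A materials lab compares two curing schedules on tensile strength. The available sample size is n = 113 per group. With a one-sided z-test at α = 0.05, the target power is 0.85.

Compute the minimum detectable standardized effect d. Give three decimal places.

Required noncentrality: δ = z_{0.05} + z_{0.15} = 1.645 + 1.036 = 2.681.
δ = d·√(n/2) ⇒ d = δ/√(n/2) = 2.681/√(113/2) = 0.3567.

d ≈ 0.357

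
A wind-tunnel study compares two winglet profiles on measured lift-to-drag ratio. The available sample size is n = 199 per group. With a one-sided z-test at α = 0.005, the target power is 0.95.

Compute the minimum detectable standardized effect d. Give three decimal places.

d ≈ 0.423

Need Φ(δ − 2.576) = 0.95, so δ = 2.576 + 1.645 = 4.221.
δ = d·√(n/2) ⇒ d = δ/√(n/2) = 4.221/√(199/2) = 0.4231.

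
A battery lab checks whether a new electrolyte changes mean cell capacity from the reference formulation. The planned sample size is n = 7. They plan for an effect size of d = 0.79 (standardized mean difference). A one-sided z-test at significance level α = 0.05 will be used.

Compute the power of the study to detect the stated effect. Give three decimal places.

Power ≈ 0.672

Noncentrality parameter: δ = d·√n = 0.79 × √7 = 2.0901
Critical value for a one-sided test at α = 0.05: z_α = 1.645.
Power = P(Z > 1.645 − δ) = Φ(0.445) = 0.6719.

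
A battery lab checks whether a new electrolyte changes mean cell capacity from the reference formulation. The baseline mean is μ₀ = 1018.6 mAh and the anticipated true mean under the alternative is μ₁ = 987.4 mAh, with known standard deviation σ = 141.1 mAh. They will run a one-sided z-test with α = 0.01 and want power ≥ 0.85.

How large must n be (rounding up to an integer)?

Standardized effect: d = |μ₁ − μ₀| / σ = |987.4 − 1018.6| / 141.1 = 0.2211
Set Φ(δ − 2.326) = 0.85; then δ − 2.326 = Φ⁻¹(0.85) = 1.036, giving δ = 3.363.
δ = d·√n ⇒ n = (δ/d)² = (3.363 / 0.2211)² = 231.28.
Round up to the next whole unit.

n = 232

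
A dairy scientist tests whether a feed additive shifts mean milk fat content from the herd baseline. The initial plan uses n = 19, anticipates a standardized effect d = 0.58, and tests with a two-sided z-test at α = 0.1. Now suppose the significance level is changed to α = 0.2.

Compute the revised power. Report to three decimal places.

Power ≈ 0.894

δ = d·√n = 0.58 × √19 = 2.5282 (unchanged). New critical value: z_{0.1} = 1.282.
Revised power = Φ(δ − 1.282) + Φ(−δ − 1.282) = Φ(1.247) + Φ(-3.810) = 0.8937 + 0.0001 = 0.8938.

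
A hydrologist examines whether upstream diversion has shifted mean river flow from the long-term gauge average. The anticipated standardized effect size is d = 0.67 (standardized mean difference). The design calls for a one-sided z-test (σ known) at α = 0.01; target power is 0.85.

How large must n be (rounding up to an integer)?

Set Φ(δ − 2.326) = 0.85; then δ − 2.326 = Φ⁻¹(0.85) = 1.036, giving δ = 3.363.
δ = d·√n ⇒ n = (δ/d)² = (3.363 / 0.67)² = 25.19.
Round up to the next whole unit.

n = 26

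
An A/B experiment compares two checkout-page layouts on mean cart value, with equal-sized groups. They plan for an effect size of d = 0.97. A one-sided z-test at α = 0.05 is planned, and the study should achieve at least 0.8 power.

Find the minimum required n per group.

n = 14 per group

For power 0.8 need Φ(δ − z_{0.05}) = 0.8, so δ = z_{0.05} + z_{0.20} = 1.645 + 0.842 = 2.486.
δ = d·√(n/2) ⇒ n = 2(δ/d)² = 2 × (2.486 / 0.97)² = 13.14.
Rounding up, n = 14 per group.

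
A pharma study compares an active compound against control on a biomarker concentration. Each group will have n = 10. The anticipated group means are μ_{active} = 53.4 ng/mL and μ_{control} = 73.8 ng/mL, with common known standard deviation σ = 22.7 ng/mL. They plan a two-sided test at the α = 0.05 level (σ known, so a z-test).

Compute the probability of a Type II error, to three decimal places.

Standardized effect: d = |μ_{active} − μ_{control}| / σ = |53.4 − 73.8| / 22.7 = 0.8987
Noncentrality parameter: δ = d·√(n/2) = 0.8987 × √(10/2) = 2.0095
Two-sided α = 0.05 → critical value z_{0.025} = 1.960.
Power = Φ(δ − 1.960) + Φ(−δ − 1.960) = Φ(0.050) + Φ(-3.969) = 0.5198 + 0.0000 = 0.5198.
Type II error: β = 1 − power = 1 − 0.5198 = 0.4802.

β ≈ 0.480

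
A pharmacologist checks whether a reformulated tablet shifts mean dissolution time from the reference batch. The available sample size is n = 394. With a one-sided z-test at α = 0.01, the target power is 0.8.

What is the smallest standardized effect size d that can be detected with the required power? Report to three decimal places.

Required noncentrality: δ = z_{0.01} + z_{0.20} = 2.326 + 0.842 = 3.168.
δ = d·√n ⇒ d = δ/√n = 3.168/√394 = 0.1596.

d ≈ 0.160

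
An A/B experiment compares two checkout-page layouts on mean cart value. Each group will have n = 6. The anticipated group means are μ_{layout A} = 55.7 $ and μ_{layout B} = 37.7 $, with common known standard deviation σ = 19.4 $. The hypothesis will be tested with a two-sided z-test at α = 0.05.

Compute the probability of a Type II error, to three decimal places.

Standardized effect: d = |μ_{layout A} − μ_{layout B}| / σ = |55.7 − 37.7| / 19.4 = 0.9278
Noncentrality parameter: δ = d·√(n/2) = 0.9278 × √(6/2) = 1.6071
Two-sided α = 0.05 → critical value z_{0.025} = 1.960.
Power = Φ(δ − 1.960) + Φ(−δ − 1.960) = Φ(-0.353) + Φ(-3.567) = 0.3621 + 0.0002 = 0.3623.
Type II error: β = 1 − power = 1 − 0.3623 = 0.6377.

β ≈ 0.638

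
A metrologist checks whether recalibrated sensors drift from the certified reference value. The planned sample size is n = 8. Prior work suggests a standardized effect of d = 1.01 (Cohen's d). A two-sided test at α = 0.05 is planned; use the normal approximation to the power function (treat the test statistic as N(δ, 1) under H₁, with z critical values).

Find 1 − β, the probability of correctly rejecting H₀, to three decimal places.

Noncentrality parameter: δ = d·√n = 1.01 × √8 = 2.8567
Critical value for a two-sided test at α = 0.05: z_{α/2} = 1.960.
Power = Φ(δ − 1.960) + Φ(−δ − 1.960) = Φ(0.897) + Φ(-4.817) = 0.8151 + 0.0000 = 0.8151.

Power ≈ 0.815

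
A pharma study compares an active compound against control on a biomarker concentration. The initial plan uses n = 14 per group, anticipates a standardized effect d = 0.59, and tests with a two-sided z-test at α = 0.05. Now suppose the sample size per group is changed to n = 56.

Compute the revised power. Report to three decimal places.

With n = 56 per group: δ = d·√(n/2) = 0.59 × √(56/2) = 3.1220. Critical value z_{0.025} = 1.960.
Revised power = Φ(δ − 1.960) + Φ(−δ − 1.960) = Φ(1.162) + Φ(-5.082) = 0.8774 + 0.0000 = 0.8774.

Power ≈ 0.877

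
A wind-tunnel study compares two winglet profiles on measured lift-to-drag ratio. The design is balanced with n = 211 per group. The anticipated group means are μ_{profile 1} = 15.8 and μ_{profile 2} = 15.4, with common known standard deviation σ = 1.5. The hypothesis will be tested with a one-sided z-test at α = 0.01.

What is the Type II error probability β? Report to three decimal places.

Standardized effect: d = |μ_{profile 1} − μ_{profile 2}| / σ = |15.8 − 15.4| / 1.5 = 0.2667
Noncentrality parameter: δ = d·√(n/2) = 0.2667 × √(211/2) = 2.7390
One-sided α = 0.01 → critical value z_{0.01} = 2.326.
Power = Φ(δ − 2.326) = Φ(0.413) = 0.6601.
Type II error: β = 1 − power = 1 − 0.6601 = 0.3399.

β ≈ 0.340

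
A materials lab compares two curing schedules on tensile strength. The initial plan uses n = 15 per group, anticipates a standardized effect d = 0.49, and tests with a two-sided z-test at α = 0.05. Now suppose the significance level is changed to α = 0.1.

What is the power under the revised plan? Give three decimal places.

Power ≈ 0.382

δ = d·√(n/2) = 0.49 × √(15/2) = 1.3419 (unchanged). New critical value: z_{0.05} = 1.645.
Revised power = Φ(δ − 1.645) + Φ(−δ − 1.645) = Φ(-0.303) + Φ(-2.987) = 0.3810 + 0.0014 = 0.3824.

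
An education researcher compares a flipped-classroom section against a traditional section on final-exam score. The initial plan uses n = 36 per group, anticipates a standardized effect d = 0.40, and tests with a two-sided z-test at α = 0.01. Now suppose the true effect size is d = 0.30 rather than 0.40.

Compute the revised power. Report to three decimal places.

With d = 0.30: δ = d·√(n/2) = 0.30 × √(36/2) = 1.2728. Critical value z_{0.005} = 2.576.
Revised power = Φ(δ − 2.576) + Φ(−δ − 2.576) = Φ(-1.303) + Φ(-3.849) = 0.0963 + 0.0001 = 0.0963.

Power ≈ 0.096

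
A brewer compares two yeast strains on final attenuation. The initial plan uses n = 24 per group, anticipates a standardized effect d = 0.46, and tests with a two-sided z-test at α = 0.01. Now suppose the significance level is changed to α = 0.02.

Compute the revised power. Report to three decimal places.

Power ≈ 0.232

δ = d·√(n/2) = 0.46 × √(24/2) = 1.5935 (unchanged). New critical value: z_{0.01} = 2.326.
Revised power = Φ(δ − 2.326) + Φ(−δ − 2.326) = Φ(-0.733) + Φ(-3.920) = 0.2318 + 0.0000 = 0.2319.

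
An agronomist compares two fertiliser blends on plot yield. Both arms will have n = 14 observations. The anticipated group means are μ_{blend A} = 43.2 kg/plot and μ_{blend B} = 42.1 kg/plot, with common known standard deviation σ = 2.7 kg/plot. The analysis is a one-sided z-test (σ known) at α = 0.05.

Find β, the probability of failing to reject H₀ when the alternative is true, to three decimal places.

Standardized effect: d = |μ_{blend A} − μ_{blend B}| / σ = |43.2 − 42.1| / 2.7 = 0.4074
Noncentrality parameter: δ = d·√(n/2) = 0.4074 × √(14/2) = 1.0779
Critical value for a one-sided test at α = 0.05: z_α = 1.645.
Power = Φ(δ − 1.645) = Φ(-0.567) = 0.2854.
Type II error: β = 1 − power = 1 − 0.2854 = 0.7146.

β ≈ 0.715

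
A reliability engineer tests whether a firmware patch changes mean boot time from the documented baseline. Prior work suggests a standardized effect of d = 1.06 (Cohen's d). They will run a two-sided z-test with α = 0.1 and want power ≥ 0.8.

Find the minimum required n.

n = 6

For power 0.8 need Φ(δ − z_{0.05}) = 0.8, so δ = z_{0.05} + z_{0.20} = 1.645 + 0.842 = 2.486.
(The Φ(−δ − z_{α/2}) term is vanishingly small for δ > 0 and is dropped in the standard sample-size formula.)
δ = d·√n ⇒ n = (δ/d)² = (2.486 / 1.06)² = 5.50.
Round up to the next whole unit.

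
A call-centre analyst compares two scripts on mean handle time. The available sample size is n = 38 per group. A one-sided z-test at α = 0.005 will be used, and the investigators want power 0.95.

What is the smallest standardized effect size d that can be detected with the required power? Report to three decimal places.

Required noncentrality: δ = z_{0.005} + z_{0.05} = 2.576 + 1.645 = 4.221.
δ = d·√(n/2) ⇒ d = δ/√(n/2) = 4.221/√(38/2) = 0.9683.

d ≈ 0.968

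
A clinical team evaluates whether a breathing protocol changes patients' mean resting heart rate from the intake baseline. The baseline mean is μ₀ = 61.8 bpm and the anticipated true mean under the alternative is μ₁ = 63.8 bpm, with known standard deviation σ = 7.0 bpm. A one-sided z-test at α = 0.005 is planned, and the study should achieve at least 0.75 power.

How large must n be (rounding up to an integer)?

Standardized effect: d = |μ₁ − μ₀| / σ = |63.8 − 61.8| / 7.0 = 0.2857
Set Φ(δ − 2.576) = 0.75; then δ − 2.576 = Φ⁻¹(0.75) = 0.674, giving δ = 3.250.
δ = d·√n ⇒ n = (δ/d)² = (3.250 / 0.2857)² = 129.42.
Round up to the next whole unit.

n = 130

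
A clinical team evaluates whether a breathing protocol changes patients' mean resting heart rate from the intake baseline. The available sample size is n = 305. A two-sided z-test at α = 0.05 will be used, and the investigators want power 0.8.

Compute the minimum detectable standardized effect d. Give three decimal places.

d ≈ 0.160

Need Φ(δ − 1.960) = 0.8, so δ = 1.960 + 0.842 = 2.802.
(Lower-tail contribution to power is negligible for δ > 0.)
δ = d·√n ⇒ d = δ/√n = 2.802/√305 = 0.1604.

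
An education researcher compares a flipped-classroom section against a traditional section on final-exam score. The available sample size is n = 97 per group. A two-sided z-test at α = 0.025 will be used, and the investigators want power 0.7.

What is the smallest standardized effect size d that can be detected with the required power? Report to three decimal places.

Need Φ(δ − 2.241) = 0.7, so δ = 2.241 + 0.524 = 2.766.
(The second rejection-region term Φ(−δ − z_{α/2}) is negligible and dropped.)
δ = d·√(n/2) ⇒ d = δ/√(n/2) = 2.766/√(97/2) = 0.3971.

d ≈ 0.397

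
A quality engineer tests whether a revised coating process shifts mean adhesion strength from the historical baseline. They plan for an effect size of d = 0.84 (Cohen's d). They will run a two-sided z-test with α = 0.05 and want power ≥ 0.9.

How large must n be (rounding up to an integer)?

Set Φ(δ − 1.960) = 0.9; then δ − 1.960 = Φ⁻¹(0.9) = 1.282, giving δ = 3.242.
(Ignoring the negligible lower-tail rejection probability gives the usual closed-form inversion.)
δ = d·√n ⇒ n = (δ/d)² = (3.242 / 0.84)² = 14.89.
Round up to the next whole unit.

n = 15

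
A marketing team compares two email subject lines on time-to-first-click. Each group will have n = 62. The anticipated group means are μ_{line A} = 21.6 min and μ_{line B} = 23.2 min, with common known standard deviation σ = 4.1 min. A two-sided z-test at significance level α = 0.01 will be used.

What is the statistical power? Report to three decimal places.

Standardized effect: d = |μ_{line A} − μ_{line B}| / σ = |21.6 − 23.2| / 4.1 = 0.3902
Noncentrality parameter: δ = d·√(n/2) = 0.3902 × √(62/2) = 2.1728
Critical value for a two-sided test at α = 0.01: z_{α/2} = 2.576.
Power = Φ(δ − 2.576) + Φ(−δ − 2.576) = Φ(-0.403) + Φ(-4.749) = 0.3435 + 0.0000 = 0.3435.

Power ≈ 0.343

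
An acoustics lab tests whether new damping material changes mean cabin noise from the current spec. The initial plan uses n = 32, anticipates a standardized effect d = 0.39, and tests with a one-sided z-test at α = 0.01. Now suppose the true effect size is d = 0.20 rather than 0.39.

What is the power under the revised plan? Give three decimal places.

Power ≈ 0.116

With d = 0.20: δ = d·√n = 0.20 × √32 = 1.1314. Critical value z_{0.01} = 2.326.
Revised power = Φ(δ − 2.326) = Φ(-1.195) = 0.1160.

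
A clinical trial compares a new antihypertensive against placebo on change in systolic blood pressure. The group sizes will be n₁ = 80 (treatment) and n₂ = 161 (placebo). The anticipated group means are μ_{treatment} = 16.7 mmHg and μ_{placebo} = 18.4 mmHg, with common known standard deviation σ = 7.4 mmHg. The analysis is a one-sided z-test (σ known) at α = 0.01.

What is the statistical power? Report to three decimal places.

Power ≈ 0.259

Standardized effect: d = |μ_{treatment} − μ_{placebo}| / σ = |16.7 − 18.4| / 7.4 = 0.2297
Noncentrality parameter: δ = d / √(1/n₁ + 1/n₂) = 0.2297 / √(1/80 + 1/161) = 1.6794
Critical value for a one-sided test at α = 0.01: z_α = 2.326.
Power = Φ(δ − 2.326) = Φ(-0.647) = 0.2588.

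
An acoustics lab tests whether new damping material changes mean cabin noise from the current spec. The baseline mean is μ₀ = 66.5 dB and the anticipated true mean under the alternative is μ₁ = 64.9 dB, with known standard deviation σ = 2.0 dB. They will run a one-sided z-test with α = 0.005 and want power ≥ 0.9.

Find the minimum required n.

n = 24

Standardized effect: d = |μ₁ − μ₀| / σ = |64.9 − 66.5| / 2.0 = 0.8000
Set Φ(δ − 2.576) = 0.9; then δ − 2.576 = Φ⁻¹(0.9) = 1.282, giving δ = 3.857.
δ = d·√n ⇒ n = (δ/d)² = (3.857 / 0.8000)² = 23.25.
Rounding up, n = 24.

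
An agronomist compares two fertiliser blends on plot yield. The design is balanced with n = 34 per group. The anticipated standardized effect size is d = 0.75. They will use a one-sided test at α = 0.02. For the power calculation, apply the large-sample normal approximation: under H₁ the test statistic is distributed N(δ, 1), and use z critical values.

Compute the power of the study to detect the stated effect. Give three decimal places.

Noncentrality parameter: δ = d·√(n/2) = 0.75 × √(34/2) = 3.0923
Critical value for a one-sided test at α = 0.02: z_α = 2.054.
Power = Φ(δ − 2.054) = Φ(1.039) = 0.8505.

Power ≈ 0.851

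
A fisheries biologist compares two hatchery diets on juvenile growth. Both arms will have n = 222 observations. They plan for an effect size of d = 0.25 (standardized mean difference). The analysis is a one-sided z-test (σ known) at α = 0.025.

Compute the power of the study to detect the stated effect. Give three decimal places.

Power ≈ 0.750

Noncentrality parameter: δ = d·√(n/2) = 0.25 × √(222/2) = 2.6339
Critical value for a one-sided test at α = 0.025: z_α = 1.960.
Power = P(Z > 1.960 − δ) = Φ(0.674) = 0.7498.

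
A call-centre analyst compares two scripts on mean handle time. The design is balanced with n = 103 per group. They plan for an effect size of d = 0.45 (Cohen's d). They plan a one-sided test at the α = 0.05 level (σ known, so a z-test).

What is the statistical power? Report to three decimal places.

Noncentrality parameter: δ = d·√(n/2) = 0.45 × √(103/2) = 3.2294
One-sided α = 0.05 → critical value z_{0.05} = 1.645.
Power = P(Z > 1.645 − δ) = Φ(1.585) = 0.9435.

Power ≈ 0.943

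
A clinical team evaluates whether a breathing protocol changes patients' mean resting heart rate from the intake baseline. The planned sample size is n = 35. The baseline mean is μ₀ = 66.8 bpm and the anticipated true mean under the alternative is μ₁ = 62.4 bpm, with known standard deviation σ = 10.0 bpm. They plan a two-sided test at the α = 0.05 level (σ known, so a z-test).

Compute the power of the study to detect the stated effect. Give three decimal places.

Power ≈ 0.740

Standardized effect: d = |μ₁ − μ₀| / σ = |62.4 − 66.8| / 10.0 = 0.4400
Noncentrality parameter: δ = d·√n = 0.4400 × √35 = 2.6031
Two-sided α = 0.05 → critical value z_{0.025} = 1.960.
Power = Φ(δ − 1.960) + Φ(−δ − 1.960) = Φ(0.643) + Φ(-4.563) = 0.7399 + 0.0000 = 0.7399.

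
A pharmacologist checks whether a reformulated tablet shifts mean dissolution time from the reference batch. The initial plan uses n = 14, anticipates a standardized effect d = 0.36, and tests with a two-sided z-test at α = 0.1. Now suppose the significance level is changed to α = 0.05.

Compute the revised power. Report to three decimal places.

δ = d·√n = 0.36 × √14 = 1.3470 (unchanged). New critical value: z_{0.025} = 1.960.
Revised power = Φ(δ − 1.960) + Φ(−δ − 1.960) = Φ(-0.613) + Φ(-3.307) = 0.2699 + 0.0005 = 0.2704.

Power ≈ 0.270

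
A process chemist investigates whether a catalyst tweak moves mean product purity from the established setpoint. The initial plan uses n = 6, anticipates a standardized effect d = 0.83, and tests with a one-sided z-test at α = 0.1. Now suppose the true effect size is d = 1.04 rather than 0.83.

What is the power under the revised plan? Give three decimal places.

With d = 1.04: δ = d·√n = 1.04 × √6 = 2.5475. Critical value z_{0.1} = 1.282.
Revised power = P(Z > 1.282 − δ) = Φ(1.266) = 0.8972.

Power ≈ 0.897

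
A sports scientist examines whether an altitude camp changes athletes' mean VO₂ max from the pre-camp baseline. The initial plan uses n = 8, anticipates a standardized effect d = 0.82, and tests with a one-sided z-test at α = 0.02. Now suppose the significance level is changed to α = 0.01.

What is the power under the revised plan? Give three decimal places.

Power ≈ 0.497

δ = d·√n = 0.82 × √8 = 2.3193 (unchanged). New critical value: z_{0.01} = 2.326.
Revised power = Φ(δ − 2.326) = Φ(-0.007) = 0.4972.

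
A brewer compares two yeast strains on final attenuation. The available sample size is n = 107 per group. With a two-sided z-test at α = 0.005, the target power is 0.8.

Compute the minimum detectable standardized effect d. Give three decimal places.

d ≈ 0.499

Need Φ(δ − 2.807) = 0.8, so δ = 2.807 + 0.842 = 3.649.
(The second rejection-region term Φ(−δ − z_{α/2}) is negligible and dropped.)
δ = d·√(n/2) ⇒ d = δ/√(n/2) = 3.649/√(107/2) = 0.4988.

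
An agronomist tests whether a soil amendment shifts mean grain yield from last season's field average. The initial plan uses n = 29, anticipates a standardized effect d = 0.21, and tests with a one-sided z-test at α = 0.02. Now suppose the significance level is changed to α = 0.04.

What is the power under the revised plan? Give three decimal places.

δ = d·√n = 0.21 × √29 = 1.1309 (unchanged). New critical value: z_{0.04} = 1.751.
Revised power = P(Z > 1.751 − δ) = Φ(-0.620) = 0.2677.

Power ≈ 0.268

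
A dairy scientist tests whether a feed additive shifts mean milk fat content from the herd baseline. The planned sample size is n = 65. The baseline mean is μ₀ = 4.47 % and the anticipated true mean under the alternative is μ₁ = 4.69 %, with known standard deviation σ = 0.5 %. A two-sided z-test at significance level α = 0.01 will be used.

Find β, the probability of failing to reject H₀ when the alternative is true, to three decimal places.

Standardized effect: d = |μ₁ − μ₀| / σ = |4.69 − 4.47| / 0.5 = 0.4400
Noncentrality parameter: δ = d·√n = 0.4400 × √65 = 3.5474
Two-sided α = 0.01 → critical value z_{0.005} = 2.576.
Power = Φ(δ − 2.576) + Φ(−δ − 2.576) = Φ(0.972) + Φ(-6.123) = 0.8344 + 0.0000 = 0.8344.
Type II error: β = 1 − power = 1 − 0.8344 = 0.1656.

β ≈ 0.166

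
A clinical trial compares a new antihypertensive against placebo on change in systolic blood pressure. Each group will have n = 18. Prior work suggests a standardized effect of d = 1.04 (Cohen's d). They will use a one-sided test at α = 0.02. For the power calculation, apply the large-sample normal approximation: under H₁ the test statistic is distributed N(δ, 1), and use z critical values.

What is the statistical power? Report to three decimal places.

Noncentrality parameter: δ = d·√(n/2) = 1.04 × √(18/2) = 3.1200
One-sided α = 0.02 → critical value z_{0.02} = 2.054.
Power = P(Z > 2.054 − δ) = Φ(1.066) = 0.8568.

Power ≈ 0.857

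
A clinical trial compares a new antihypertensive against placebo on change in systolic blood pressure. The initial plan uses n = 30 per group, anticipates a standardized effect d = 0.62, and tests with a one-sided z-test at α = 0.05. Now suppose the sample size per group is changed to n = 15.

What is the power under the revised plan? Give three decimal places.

Power ≈ 0.521

With n = 15 per group: δ = d·√(n/2) = 0.62 × √(15/2) = 1.6979. Critical value z_{0.05} = 1.645.
Revised power = Φ(δ − 1.645) = Φ(0.053) = 0.5212.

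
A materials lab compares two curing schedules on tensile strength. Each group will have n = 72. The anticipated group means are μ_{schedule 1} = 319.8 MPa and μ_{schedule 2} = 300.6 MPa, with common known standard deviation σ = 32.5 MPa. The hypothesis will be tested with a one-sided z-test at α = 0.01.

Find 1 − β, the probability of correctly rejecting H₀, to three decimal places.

Standardized effect: d = |μ_{schedule 1} − μ_{schedule 2}| / σ = |319.8 − 300.6| / 32.5 = 0.5908
Noncentrality parameter: δ = d·√(n/2) = 0.5908 × √(72/2) = 3.5446
One-sided α = 0.01 → critical value z_{0.01} = 2.326.
Power = P(Z > 2.326 − δ) = Φ(1.218) = 0.8884.

Power ≈ 0.888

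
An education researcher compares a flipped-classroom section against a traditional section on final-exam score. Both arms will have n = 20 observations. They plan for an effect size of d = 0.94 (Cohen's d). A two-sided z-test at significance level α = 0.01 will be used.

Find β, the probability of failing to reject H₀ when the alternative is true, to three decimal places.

Noncentrality parameter: δ = d·√(n/2) = 0.94 × √(20/2) = 2.9725
Two-sided α = 0.01 → critical value z_{0.005} = 2.576.
Power = Φ(δ − 2.576) + Φ(−δ − 2.576) = Φ(0.397) + Φ(-5.548) = 0.6542 + 0.0000 = 0.6542.
Type II error: β = 1 − power = 1 − 0.6542 = 0.3458.

β ≈ 0.346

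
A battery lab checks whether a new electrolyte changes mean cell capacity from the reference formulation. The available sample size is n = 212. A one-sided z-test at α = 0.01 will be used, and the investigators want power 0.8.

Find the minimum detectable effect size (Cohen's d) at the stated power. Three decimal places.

Need Φ(δ − 2.326) = 0.8, so δ = 2.326 + 0.842 = 3.168.
δ = d·√n ⇒ d = δ/√n = 3.168/√212 = 0.2176.

d ≈ 0.218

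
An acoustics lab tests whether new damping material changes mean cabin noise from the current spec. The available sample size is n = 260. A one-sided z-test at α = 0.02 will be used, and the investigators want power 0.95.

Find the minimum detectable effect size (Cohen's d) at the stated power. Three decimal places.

Required noncentrality: δ = z_{0.02} + z_{0.05} = 2.054 + 1.645 = 3.699.
δ = d·√n ⇒ d = δ/√n = 3.699/√260 = 0.2294.

d ≈ 0.229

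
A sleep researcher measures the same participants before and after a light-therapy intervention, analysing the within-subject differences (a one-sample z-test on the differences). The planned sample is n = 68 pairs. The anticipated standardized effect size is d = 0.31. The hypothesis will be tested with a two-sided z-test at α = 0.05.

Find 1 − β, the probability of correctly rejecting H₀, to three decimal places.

Noncentrality parameter: δ = d·√n = 0.31 × √68 = 2.5563
Two-sided α = 0.05 → critical value z_{0.025} = 1.960.
Power = Φ(δ − 1.960) + Φ(−δ − 1.960) = Φ(0.596) + Φ(-4.516) = 0.7245 + 0.0000 = 0.7245.

Power ≈ 0.725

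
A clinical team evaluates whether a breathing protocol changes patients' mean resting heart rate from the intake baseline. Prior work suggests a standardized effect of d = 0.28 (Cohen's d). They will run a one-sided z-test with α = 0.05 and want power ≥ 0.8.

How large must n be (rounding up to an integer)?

n = 79

Set Φ(δ − 1.645) = 0.8; then δ − 1.645 = Φ⁻¹(0.8) = 0.842, giving δ = 2.486.
δ = d·√n ⇒ n = (δ/d)² = (2.486 / 0.28)² = 78.86.
Round up to the next whole unit.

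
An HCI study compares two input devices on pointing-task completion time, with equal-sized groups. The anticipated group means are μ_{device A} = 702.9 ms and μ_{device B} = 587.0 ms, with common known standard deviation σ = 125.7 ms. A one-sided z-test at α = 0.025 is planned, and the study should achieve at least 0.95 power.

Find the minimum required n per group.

Standardized effect: d = |μ_{device A} − μ_{device B}| / σ = |702.9 − 587.0| / 125.7 = 0.9220
For power 0.95 need Φ(δ − z_{0.025}) = 0.95, so δ = z_{0.025} + z_{0.05} = 1.960 + 1.645 = 3.605.
δ = d·√(n/2) ⇒ n = 2(δ/d)² = 2 × (3.605 / 0.9220)² = 30.57.
Round up to the next whole unit.

n = 31 per group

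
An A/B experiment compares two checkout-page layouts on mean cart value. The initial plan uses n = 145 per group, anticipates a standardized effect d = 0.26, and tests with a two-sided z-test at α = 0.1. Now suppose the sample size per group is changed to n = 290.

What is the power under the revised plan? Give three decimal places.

Power ≈ 0.931

With n = 290 per group: δ = d·√(n/2) = 0.26 × √(290/2) = 3.1308. Critical value z_{0.05} = 1.645.
Revised power = Φ(δ − 1.645) + Φ(−δ − 1.645) = Φ(1.486) + Φ(-4.776) = 0.9314 + 0.0000 = 0.9314.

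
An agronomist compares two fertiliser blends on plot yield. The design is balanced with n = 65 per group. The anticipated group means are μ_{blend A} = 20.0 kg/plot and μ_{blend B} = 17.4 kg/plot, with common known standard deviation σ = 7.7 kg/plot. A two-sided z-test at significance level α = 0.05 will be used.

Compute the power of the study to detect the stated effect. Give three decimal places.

Standardized effect: d = |μ_{blend A} − μ_{blend B}| / σ = |20.0 − 17.4| / 7.7 = 0.3377
Noncentrality parameter: δ = d·√(n/2) = 0.3377 × √(65/2) = 1.9250
Two-sided α = 0.05 → critical value z_{0.025} = 1.960.
Power = Φ(δ − 1.960) + Φ(−δ − 1.960) = Φ(-0.035) + Φ(-3.885) = 0.4860 + 0.0001 = 0.4861.

Power ≈ 0.486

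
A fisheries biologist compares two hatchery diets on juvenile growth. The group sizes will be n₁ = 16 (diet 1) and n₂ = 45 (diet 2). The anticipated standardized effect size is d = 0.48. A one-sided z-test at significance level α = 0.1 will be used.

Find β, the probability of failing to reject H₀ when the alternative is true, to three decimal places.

Noncentrality parameter: δ = d / √(1/n₁ + 1/n₂) = 0.48 / √(1/16 + 1/45) = 1.6491
Critical value for a one-sided test at α = 0.1: z_α = 1.282.
Power = Φ(δ − 1.282) = Φ(0.368) = 0.6434.
Type II error: β = 1 − power = 1 − 0.6434 = 0.3566.

β ≈ 0.357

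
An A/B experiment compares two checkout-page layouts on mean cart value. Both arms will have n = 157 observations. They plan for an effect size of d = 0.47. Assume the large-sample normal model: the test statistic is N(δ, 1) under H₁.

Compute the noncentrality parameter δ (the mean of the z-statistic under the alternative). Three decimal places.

The noncentrality parameter scales effect size by the design's sample-size factor: δ = d·√(n/2) = 0.47 × √(157/2) = 4.1642

δ ≈ 4.164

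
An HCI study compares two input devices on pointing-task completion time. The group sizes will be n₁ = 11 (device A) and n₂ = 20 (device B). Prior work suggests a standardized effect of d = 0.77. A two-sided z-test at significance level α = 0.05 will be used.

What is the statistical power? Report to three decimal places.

Noncentrality parameter: δ = d / √(1/n₁ + 1/n₂) = 0.77 / √(1/11 + 1/20) = 2.0513
Critical value for a two-sided test at α = 0.05: z_{α/2} = 1.960.
Power = Φ(δ − 1.960) + Φ(−δ − 1.960) = Φ(0.091) + Φ(-4.011) = 0.5364 + 0.0000 = 0.5364.

Power ≈ 0.536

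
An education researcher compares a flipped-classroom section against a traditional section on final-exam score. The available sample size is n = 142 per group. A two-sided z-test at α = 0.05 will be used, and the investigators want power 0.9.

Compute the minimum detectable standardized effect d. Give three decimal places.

d ≈ 0.385

Need Φ(δ − 1.960) = 0.9, so δ = 1.960 + 1.282 = 3.242.
(Lower-tail contribution to power is negligible for δ > 0.)
δ = d·√(n/2) ⇒ d = δ/√(n/2) = 3.242/√(142/2) = 0.3847.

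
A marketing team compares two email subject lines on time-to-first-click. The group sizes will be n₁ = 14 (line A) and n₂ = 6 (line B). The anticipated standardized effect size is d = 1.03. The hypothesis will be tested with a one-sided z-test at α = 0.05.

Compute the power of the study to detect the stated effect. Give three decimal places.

Power ≈ 0.679

Noncentrality parameter: δ = d / √(1/n₁ + 1/n₂) = 1.03 / √(1/14 + 1/6) = 2.1109
Critical value for a one-sided test at α = 0.05: z_α = 1.645.
Power = Φ(δ − 1.645) = Φ(0.466) = 0.6794.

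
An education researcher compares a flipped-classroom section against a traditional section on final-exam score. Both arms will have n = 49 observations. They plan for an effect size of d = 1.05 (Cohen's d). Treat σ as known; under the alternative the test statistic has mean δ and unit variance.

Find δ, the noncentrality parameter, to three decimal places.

δ ≈ 5.197

The noncentrality parameter scales effect size by the design's sample-size factor: δ = d·√(n/2) = 1.05 × √(49/2) = 5.1972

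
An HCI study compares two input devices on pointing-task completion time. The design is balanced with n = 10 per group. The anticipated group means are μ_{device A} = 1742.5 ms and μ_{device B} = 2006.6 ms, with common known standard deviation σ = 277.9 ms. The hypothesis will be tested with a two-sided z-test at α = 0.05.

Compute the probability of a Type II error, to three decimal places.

Standardized effect: d = |μ_{device A} − μ_{device B}| / σ = |1742.5 − 2006.6| / 277.9 = 0.9503
Noncentrality parameter: δ = d·√(n/2) = 0.9503 × √(10/2) = 2.1250
Two-sided α = 0.05 → critical value z_{0.025} = 1.960.
Power = Φ(δ − 1.960) + Φ(−δ − 1.960) = Φ(0.165) + Φ(-4.085) = 0.5656 + 0.0000 = 0.5656.
Type II error: β = 1 − power = 1 − 0.5656 = 0.4344.

β ≈ 0.434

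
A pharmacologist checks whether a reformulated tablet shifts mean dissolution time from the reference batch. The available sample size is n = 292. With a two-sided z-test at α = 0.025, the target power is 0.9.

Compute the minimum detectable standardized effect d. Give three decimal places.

Required noncentrality: δ = z_{0.0125} + z_{0.10} = 2.241 + 1.282 = 3.523.
(The second rejection-region term Φ(−δ − z_{α/2}) is negligible and dropped.)
δ = d·√n ⇒ d = δ/√n = 3.523/√292 = 0.2062.

d ≈ 0.206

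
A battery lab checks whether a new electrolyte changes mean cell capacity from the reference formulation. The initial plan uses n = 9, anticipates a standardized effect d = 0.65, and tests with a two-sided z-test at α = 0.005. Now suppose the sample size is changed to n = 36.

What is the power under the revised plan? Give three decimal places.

With n = 36: δ = d·√n = 0.65 × √36 = 3.9000. Critical value z_{0.0025} = 2.807.
Revised power = Φ(δ − 2.807) + Φ(−δ − 2.807) = Φ(1.093) + Φ(-6.707) = 0.8628 + 0.0000 = 0.8628.

Power ≈ 0.863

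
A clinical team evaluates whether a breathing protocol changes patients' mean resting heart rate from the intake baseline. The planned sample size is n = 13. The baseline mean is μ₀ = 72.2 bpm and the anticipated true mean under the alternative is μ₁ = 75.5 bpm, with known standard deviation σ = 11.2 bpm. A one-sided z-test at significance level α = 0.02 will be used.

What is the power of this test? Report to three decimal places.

Power ≈ 0.161

Standardized effect: d = |μ₁ − μ₀| / σ = |75.5 − 72.2| / 11.2 = 0.2946
Noncentrality parameter: δ = d·√n = 0.2946 × √13 = 1.0623
Critical value for a one-sided test at α = 0.02: z_α = 2.054.
Power = P(Z > 2.054 − δ) = Φ(-0.991) = 0.1607.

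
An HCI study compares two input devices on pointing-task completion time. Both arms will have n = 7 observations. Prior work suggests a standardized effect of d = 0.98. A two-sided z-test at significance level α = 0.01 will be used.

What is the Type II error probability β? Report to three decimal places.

β ≈ 0.771

Noncentrality parameter: λ = d·√(n/2) = 0.98 × √(7/2) = 1.8334
Two-sided α = 0.01 → critical value z_{0.005} = 2.576.
Power = Φ(λ − 2.576) + Φ(−λ − 2.576) = Φ(-0.742) + Φ(-4.409) = 0.2289 + 0.0000 = 0.2289.
Type II error: β = 1 − power = 1 − 0.2289 = 0.7711.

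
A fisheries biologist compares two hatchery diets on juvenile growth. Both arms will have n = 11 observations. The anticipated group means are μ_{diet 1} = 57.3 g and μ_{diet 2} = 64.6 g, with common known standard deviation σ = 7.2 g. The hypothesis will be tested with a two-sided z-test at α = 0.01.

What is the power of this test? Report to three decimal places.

Power ≈ 0.422

Standardized effect: d = |μ_{diet 1} − μ_{diet 2}| / σ = |57.3 − 64.6| / 7.2 = 1.0139
Noncentrality parameter: δ = d·√(n/2) = 1.0139 × √(11/2) = 2.3778
Two-sided α = 0.01 → critical value z_{0.005} = 2.576.
Power = Φ(δ − 2.576) + Φ(−δ − 2.576) = Φ(-0.198) + Φ(-4.954) = 0.4215 + 0.0000 = 0.4215.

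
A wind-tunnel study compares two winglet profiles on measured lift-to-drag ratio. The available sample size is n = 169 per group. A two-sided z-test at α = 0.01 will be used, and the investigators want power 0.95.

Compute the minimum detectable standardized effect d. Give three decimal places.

d ≈ 0.459

Need Φ(δ − 2.576) = 0.95, so δ = 2.576 + 1.645 = 4.221.
(Lower-tail contribution to power is negligible for δ > 0.)
δ = d·√(n/2) ⇒ d = δ/√(n/2) = 4.221/√(169/2) = 0.4591.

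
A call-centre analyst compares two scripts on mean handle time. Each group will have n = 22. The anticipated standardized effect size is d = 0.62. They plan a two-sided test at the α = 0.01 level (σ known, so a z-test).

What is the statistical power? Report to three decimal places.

Noncentrality parameter: δ = d·√(n/2) = 0.62 × √(22/2) = 2.0563
Critical value for a two-sided test at α = 0.01: z_{α/2} = 2.576.
Power = Φ(δ − 2.576) + Φ(−δ − 2.576) = Φ(-0.520) + Φ(-4.632) = 0.3017 + 0.0000 = 0.3017.

Power ≈ 0.302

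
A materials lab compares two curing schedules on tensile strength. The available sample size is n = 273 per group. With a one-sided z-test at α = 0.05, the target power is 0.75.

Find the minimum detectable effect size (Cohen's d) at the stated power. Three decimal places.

d ≈ 0.199

Required noncentrality: δ = z_{0.05} + z_{0.25} = 1.645 + 0.674 = 2.319.
δ = d·√(n/2) ⇒ d = δ/√(n/2) = 2.319/√(273/2) = 0.1985.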